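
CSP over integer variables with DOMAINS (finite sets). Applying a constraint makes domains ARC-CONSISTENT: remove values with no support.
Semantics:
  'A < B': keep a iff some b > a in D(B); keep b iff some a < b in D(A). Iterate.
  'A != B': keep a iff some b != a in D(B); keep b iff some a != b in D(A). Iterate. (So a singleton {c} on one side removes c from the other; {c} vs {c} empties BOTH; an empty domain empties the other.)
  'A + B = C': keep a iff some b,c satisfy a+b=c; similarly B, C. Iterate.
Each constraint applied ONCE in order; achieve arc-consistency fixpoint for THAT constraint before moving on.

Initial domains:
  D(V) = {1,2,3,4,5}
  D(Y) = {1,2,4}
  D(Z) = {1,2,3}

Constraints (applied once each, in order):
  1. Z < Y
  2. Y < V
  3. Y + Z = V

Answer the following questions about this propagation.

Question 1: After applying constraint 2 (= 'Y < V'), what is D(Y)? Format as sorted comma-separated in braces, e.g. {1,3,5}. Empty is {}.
Constraint 1 (Z < Y) on D(Z)={1,2,3} D(Y)={1,2,4}: Y {1,2,4}->{2,4}
Constraint 2 (Y < V) on D(Y)={2,4} D(V)={1,2,3,4,5}: V {1,2,3,4,5}->{3,4,5}
So after constraint 2: D(Y) = {2,4}

Answer: {2,4}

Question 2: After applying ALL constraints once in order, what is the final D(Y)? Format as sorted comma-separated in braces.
Answer: {2,4}

Derivation:
Constraint 1 (Z < Y) on D(Z)={1,2,3} D(Y)={1,2,4}: Y {1,2,4}->{2,4}
Constraint 2 (Y < V) on D(Y)={2,4} D(V)={1,2,3,4,5}: V {1,2,3,4,5}->{3,4,5}
Constraint 3 (Y + Z = V) on D(Y)={2,4} D(Z)={1,2,3} D(V)={3,4,5}: no change
So after all 3 constraints: D(Y) = {2,4}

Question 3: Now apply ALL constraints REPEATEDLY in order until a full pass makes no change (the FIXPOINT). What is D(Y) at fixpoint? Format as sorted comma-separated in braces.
Answer: {2,4}

Derivation:
pass 0 (initial): D(Y)={1,2,4}
pass 1: V {1,2,3,4,5}->{3,4,5}; Y {1,2,4}->{2,4}
pass 2: no change
Fixpoint after 2 passes: D(Y) = {2,4}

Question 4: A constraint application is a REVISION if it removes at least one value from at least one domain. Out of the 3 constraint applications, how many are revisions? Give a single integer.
Answer: 2

Derivation:
Constraint 1 (Z < Y) on D(Z)={1,2,3} D(Y)={1,2,4}: Y {1,2,4}->{2,4} => REVISION
Constraint 2 (Y < V) on D(Y)={2,4} D(V)={1,2,3,4,5}: V {1,2,3,4,5}->{3,4,5} => REVISION
Constraint 3 (Y + Z = V) on D(Y)={2,4} D(Z)={1,2,3} D(V)={3,4,5}: no change => not a revision
Total revisions = 2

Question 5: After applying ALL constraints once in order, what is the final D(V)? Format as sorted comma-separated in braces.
Answer: {3,4,5}

Derivation:
Constraint 1 (Z < Y) on D(Z)={1,2,3} D(Y)={1,2,4}: Y {1,2,4}->{2,4}
Constraint 2 (Y < V) on D(Y)={2,4} D(V)={1,2,3,4,5}: V {1,2,3,4,5}->{3,4,5}
Constraint 3 (Y + Z = V) on D(Y)={2,4} D(Z)={1,2,3} D(V)={3,4,5}: no change
So after all 3 constraints: D(V) = {3,4,5}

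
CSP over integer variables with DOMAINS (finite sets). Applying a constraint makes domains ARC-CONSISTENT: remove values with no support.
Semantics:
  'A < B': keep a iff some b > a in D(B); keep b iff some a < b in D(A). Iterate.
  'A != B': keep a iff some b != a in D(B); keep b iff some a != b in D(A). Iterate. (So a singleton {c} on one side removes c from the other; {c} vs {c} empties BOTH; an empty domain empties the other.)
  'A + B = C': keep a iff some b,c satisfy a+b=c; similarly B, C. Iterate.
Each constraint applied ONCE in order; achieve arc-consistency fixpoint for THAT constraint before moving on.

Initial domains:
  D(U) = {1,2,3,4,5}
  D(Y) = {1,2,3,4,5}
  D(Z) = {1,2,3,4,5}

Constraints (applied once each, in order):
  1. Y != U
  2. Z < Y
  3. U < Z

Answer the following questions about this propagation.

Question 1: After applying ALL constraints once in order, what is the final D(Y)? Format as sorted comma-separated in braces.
Constraint 1 (Y != U) on D(Y)={1,2,3,4,5} D(U)={1,2,3,4,5}: no change
Constraint 2 (Z < Y) on D(Z)={1,2,3,4,5} D(Y)={1,2,3,4,5}: Z {1,2,3,4,5}->{1,2,3,4}; Y {1,2,3,4,5}->{2,3,4,5}
Constraint 3 (U < Z) on D(U)={1,2,3,4,5} D(Z)={1,2,3,4}: U {1,2,3,4,5}->{1,2,3}; Z {1,2,3,4}->{2,3,4}
So after all 3 constraints: D(Y) = {2,3,4,5}

Answer: {2,3,4,5}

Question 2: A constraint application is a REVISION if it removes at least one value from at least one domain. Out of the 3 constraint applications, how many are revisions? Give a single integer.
Constraint 1 (Y != U) on D(Y)={1,2,3,4,5} D(U)={1,2,3,4,5}: no change => not a revision
Constraint 2 (Z < Y) on D(Z)={1,2,3,4,5} D(Y)={1,2,3,4,5}: Z {1,2,3,4,5}->{1,2,3,4}; Y {1,2,3,4,5}->{2,3,4,5} => REVISION
Constraint 3 (U < Z) on D(U)={1,2,3,4,5} D(Z)={1,2,3,4}: U {1,2,3,4,5}->{1,2,3}; Z {1,2,3,4}->{2,3,4} => REVISION
Total revisions = 2

Answer: 2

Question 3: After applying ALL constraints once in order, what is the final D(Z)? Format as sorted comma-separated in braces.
Answer: {2,3,4}

Derivation:
Constraint 1 (Y != U) on D(Y)={1,2,3,4,5} D(U)={1,2,3,4,5}: no change
Constraint 2 (Z < Y) on D(Z)={1,2,3,4,5} D(Y)={1,2,3,4,5}: Z {1,2,3,4,5}->{1,2,3,4}; Y {1,2,3,4,5}->{2,3,4,5}
Constraint 3 (U < Z) on D(U)={1,2,3,4,5} D(Z)={1,2,3,4}: U {1,2,3,4,5}->{1,2,3}; Z {1,2,3,4}->{2,3,4}
So after all 3 constraints: D(Z) = {2,3,4}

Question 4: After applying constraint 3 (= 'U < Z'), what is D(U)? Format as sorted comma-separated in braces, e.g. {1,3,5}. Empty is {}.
Answer: {1,2,3}

Derivation:
Constraint 1 (Y != U) on D(Y)={1,2,3,4,5} D(U)={1,2,3,4,5}: no change
Constraint 2 (Z < Y) on D(Z)={1,2,3,4,5} D(Y)={1,2,3,4,5}: Z {1,2,3,4,5}->{1,2,3,4}; Y {1,2,3,4,5}->{2,3,4,5}
Constraint 3 (U < Z) on D(U)={1,2,3,4,5} D(Z)={1,2,3,4}: U {1,2,3,4,5}->{1,2,3}; Z {1,2,3,4}->{2,3,4}
So after constraint 3: D(U) = {1,2,3}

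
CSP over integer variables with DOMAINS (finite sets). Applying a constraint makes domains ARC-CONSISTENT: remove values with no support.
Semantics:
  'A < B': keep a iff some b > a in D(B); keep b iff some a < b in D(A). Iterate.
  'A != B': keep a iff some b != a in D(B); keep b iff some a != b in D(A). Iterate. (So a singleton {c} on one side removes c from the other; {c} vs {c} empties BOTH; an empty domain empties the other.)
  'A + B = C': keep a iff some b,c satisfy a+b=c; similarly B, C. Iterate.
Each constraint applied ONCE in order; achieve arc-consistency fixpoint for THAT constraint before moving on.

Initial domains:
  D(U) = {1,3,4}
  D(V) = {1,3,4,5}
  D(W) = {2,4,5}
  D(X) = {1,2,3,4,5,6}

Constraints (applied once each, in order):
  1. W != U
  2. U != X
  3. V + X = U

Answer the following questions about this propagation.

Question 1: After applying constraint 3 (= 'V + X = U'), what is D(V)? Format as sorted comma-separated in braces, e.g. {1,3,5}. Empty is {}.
Constraint 1 (W != U) on D(W)={2,4,5} D(U)={1,3,4}: no change
Constraint 2 (U != X) on D(U)={1,3,4} D(X)={1,2,3,4,5,6}: no change
Constraint 3 (V + X = U) on D(V)={1,3,4,5} D(X)={1,2,3,4,5,6} D(U)={1,3,4}: V {1,3,4,5}->{1,3}; X {1,2,3,4,5,6}->{1,2,3}; U {1,3,4}->{3,4}
So after constraint 3: D(V) = {1,3}

Answer: {1,3}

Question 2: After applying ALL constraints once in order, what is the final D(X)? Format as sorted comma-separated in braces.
Answer: {1,2,3}

Derivation:
Constraint 1 (W != U) on D(W)={2,4,5} D(U)={1,3,4}: no change
Constraint 2 (U != X) on D(U)={1,3,4} D(X)={1,2,3,4,5,6}: no change
Constraint 3 (V + X = U) on D(V)={1,3,4,5} D(X)={1,2,3,4,5,6} D(U)={1,3,4}: V {1,3,4,5}->{1,3}; X {1,2,3,4,5,6}->{1,2,3}; U {1,3,4}->{3,4}
So after all 3 constraints: D(X) = {1,2,3}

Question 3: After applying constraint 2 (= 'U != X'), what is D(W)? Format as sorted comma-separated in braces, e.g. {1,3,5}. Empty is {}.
Answer: {2,4,5}

Derivation:
Constraint 1 (W != U) on D(W)={2,4,5} D(U)={1,3,4}: no change
Constraint 2 (U != X) on D(U)={1,3,4} D(X)={1,2,3,4,5,6}: no change
So after constraint 2: D(W) = {2,4,5}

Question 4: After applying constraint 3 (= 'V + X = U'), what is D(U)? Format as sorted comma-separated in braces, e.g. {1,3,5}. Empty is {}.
Answer: {3,4}

Derivation:
Constraint 1 (W != U) on D(W)={2,4,5} D(U)={1,3,4}: no change
Constraint 2 (U != X) on D(U)={1,3,4} D(X)={1,2,3,4,5,6}: no change
Constraint 3 (V + X = U) on D(V)={1,3,4,5} D(X)={1,2,3,4,5,6} D(U)={1,3,4}: V {1,3,4,5}->{1,3}; X {1,2,3,4,5,6}->{1,2,3}; U {1,3,4}->{3,4}
So after constraint 3: D(U) = {3,4}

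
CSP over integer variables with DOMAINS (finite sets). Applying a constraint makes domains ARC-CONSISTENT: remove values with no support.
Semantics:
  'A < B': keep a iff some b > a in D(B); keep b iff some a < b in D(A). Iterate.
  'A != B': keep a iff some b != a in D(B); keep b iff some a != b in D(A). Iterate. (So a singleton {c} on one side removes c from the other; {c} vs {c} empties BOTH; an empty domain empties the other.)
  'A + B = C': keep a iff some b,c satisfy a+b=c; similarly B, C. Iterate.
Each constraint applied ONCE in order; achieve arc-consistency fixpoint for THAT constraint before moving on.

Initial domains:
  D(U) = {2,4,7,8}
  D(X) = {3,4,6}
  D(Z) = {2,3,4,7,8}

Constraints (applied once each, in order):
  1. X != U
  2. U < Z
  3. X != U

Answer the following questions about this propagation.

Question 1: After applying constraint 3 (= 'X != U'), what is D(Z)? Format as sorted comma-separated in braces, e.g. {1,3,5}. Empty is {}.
Constraint 1 (X != U) on D(X)={3,4,6} D(U)={2,4,7,8}: no change
Constraint 2 (U < Z) on D(U)={2,4,7,8} D(Z)={2,3,4,7,8}: U {2,4,7,8}->{2,4,7}; Z {2,3,4,7,8}->{3,4,7,8}
Constraint 3 (X != U) on D(X)={3,4,6} D(U)={2,4,7}: no change
So after constraint 3: D(Z) = {3,4,7,8}

Answer: {3,4,7,8}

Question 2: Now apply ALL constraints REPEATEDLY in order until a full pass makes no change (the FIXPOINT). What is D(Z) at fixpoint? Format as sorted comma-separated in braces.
Answer: {3,4,7,8}

Derivation:
pass 0 (initial): D(Z)={2,3,4,7,8}
pass 1: U {2,4,7,8}->{2,4,7}; Z {2,3,4,7,8}->{3,4,7,8}
pass 2: no change
Fixpoint after 2 passes: D(Z) = {3,4,7,8}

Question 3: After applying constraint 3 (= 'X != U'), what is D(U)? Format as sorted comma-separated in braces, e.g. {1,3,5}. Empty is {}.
Constraint 1 (X != U) on D(X)={3,4,6} D(U)={2,4,7,8}: no change
Constraint 2 (U < Z) on D(U)={2,4,7,8} D(Z)={2,3,4,7,8}: U {2,4,7,8}->{2,4,7}; Z {2,3,4,7,8}->{3,4,7,8}
Constraint 3 (X != U) on D(X)={3,4,6} D(U)={2,4,7}: no change
So after constraint 3: D(U) = {2,4,7}

Answer: {2,4,7}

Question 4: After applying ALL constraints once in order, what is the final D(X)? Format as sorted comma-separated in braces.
Answer: {3,4,6}

Derivation:
Constraint 1 (X != U) on D(X)={3,4,6} D(U)={2,4,7,8}: no change
Constraint 2 (U < Z) on D(U)={2,4,7,8} D(Z)={2,3,4,7,8}: U {2,4,7,8}->{2,4,7}; Z {2,3,4,7,8}->{3,4,7,8}
Constraint 3 (X != U) on D(X)={3,4,6} D(U)={2,4,7}: no change
So after all 3 constraints: D(X) = {3,4,6}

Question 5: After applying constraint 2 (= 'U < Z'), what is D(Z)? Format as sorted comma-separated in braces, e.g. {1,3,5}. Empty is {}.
Answer: {3,4,7,8}

Derivation:
Constraint 1 (X != U) on D(X)={3,4,6} D(U)={2,4,7,8}: no change
Constraint 2 (U < Z) on D(U)={2,4,7,8} D(Z)={2,3,4,7,8}: U {2,4,7,8}->{2,4,7}; Z {2,3,4,7,8}->{3,4,7,8}
So after constraint 2: D(Z) = {3,4,7,8}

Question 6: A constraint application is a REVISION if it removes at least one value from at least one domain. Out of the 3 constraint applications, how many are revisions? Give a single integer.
Constraint 1 (X != U) on D(X)={3,4,6} D(U)={2,4,7,8}: no change => not a revision
Constraint 2 (U < Z) on D(U)={2,4,7,8} D(Z)={2,3,4,7,8}: U {2,4,7,8}->{2,4,7}; Z {2,3,4,7,8}->{3,4,7,8} => REVISION
Constraint 3 (X != U) on D(X)={3,4,6} D(U)={2,4,7}: no change => not a revision
Total revisions = 1

Answer: 1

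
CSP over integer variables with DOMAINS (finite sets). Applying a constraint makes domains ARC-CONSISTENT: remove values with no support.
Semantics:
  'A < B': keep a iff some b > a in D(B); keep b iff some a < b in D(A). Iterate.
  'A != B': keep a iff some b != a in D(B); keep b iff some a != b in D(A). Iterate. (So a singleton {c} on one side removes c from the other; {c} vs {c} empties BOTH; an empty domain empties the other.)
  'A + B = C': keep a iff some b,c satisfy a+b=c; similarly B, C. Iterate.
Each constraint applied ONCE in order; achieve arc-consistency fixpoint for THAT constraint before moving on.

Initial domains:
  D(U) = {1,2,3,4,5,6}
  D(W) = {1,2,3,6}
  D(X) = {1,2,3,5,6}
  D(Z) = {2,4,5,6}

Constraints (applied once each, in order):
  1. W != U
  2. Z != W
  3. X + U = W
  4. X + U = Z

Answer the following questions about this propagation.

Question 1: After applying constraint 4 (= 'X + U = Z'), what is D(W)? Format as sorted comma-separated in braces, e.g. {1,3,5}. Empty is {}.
Constraint 1 (W != U) on D(W)={1,2,3,6} D(U)={1,2,3,4,5,6}: no change
Constraint 2 (Z != W) on D(Z)={2,4,5,6} D(W)={1,2,3,6}: no change
Constraint 3 (X + U = W) on D(X)={1,2,3,5,6} D(U)={1,2,3,4,5,6} D(W)={1,2,3,6}: X {1,2,3,5,6}->{1,2,3,5}; U {1,2,3,4,5,6}->{1,2,3,4,5}; W {1,2,3,6}->{2,3,6}
Constraint 4 (X + U = Z) on D(X)={1,2,3,5} D(U)={1,2,3,4,5} D(Z)={2,4,5,6}: no change
So after constraint 4: D(W) = {2,3,6}

Answer: {2,3,6}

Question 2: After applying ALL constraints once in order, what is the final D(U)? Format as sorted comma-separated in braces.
Answer: {1,2,3,4,5}

Derivation:
Constraint 1 (W != U) on D(W)={1,2,3,6} D(U)={1,2,3,4,5,6}: no change
Constraint 2 (Z != W) on D(Z)={2,4,5,6} D(W)={1,2,3,6}: no change
Constraint 3 (X + U = W) on D(X)={1,2,3,5,6} D(U)={1,2,3,4,5,6} D(W)={1,2,3,6}: X {1,2,3,5,6}->{1,2,3,5}; U {1,2,3,4,5,6}->{1,2,3,4,5}; W {1,2,3,6}->{2,3,6}
Constraint 4 (X + U = Z) on D(X)={1,2,3,5} D(U)={1,2,3,4,5} D(Z)={2,4,5,6}: no change
So after all 4 constraints: D(U) = {1,2,3,4,5}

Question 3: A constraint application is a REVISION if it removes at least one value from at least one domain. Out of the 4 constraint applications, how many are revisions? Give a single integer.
Answer: 1

Derivation:
Constraint 1 (W != U) on D(W)={1,2,3,6} D(U)={1,2,3,4,5,6}: no change => not a revision
Constraint 2 (Z != W) on D(Z)={2,4,5,6} D(W)={1,2,3,6}: no change => not a revision
Constraint 3 (X + U = W) on D(X)={1,2,3,5,6} D(U)={1,2,3,4,5,6} D(W)={1,2,3,6}: X {1,2,3,5,6}->{1,2,3,5}; U {1,2,3,4,5,6}->{1,2,3,4,5}; W {1,2,3,6}->{2,3,6} => REVISION
Constraint 4 (X + U = Z) on D(X)={1,2,3,5} D(U)={1,2,3,4,5} D(Z)={2,4,5,6}: no change => not a revision
Total revisions = 1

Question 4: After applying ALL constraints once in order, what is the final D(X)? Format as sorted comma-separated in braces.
Constraint 1 (W != U) on D(W)={1,2,3,6} D(U)={1,2,3,4,5,6}: no change
Constraint 2 (Z != W) on D(Z)={2,4,5,6} D(W)={1,2,3,6}: no change
Constraint 3 (X + U = W) on D(X)={1,2,3,5,6} D(U)={1,2,3,4,5,6} D(W)={1,2,3,6}: X {1,2,3,5,6}->{1,2,3,5}; U {1,2,3,4,5,6}->{1,2,3,4,5}; W {1,2,3,6}->{2,3,6}
Constraint 4 (X + U = Z) on D(X)={1,2,3,5} D(U)={1,2,3,4,5} D(Z)={2,4,5,6}: no change
So after all 4 constraints: D(X) = {1,2,3,5}

Answer: {1,2,3,5}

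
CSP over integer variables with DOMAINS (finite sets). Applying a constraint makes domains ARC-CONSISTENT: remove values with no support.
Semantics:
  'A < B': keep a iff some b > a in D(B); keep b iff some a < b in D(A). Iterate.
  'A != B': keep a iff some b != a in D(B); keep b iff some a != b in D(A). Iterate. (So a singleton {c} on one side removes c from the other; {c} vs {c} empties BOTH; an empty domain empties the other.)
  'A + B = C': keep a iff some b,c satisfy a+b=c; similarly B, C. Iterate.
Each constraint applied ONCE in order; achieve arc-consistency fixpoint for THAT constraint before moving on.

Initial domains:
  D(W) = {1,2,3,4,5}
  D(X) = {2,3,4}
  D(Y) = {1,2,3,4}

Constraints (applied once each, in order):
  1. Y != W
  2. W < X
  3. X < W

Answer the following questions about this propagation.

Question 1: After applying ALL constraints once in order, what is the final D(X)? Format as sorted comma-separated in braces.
Answer: {2}

Derivation:
Constraint 1 (Y != W) on D(Y)={1,2,3,4} D(W)={1,2,3,4,5}: no change
Constraint 2 (W < X) on D(W)={1,2,3,4,5} D(X)={2,3,4}: W {1,2,3,4,5}->{1,2,3}
Constraint 3 (X < W) on D(X)={2,3,4} D(W)={1,2,3}: X {2,3,4}->{2}; W {1,2,3}->{3}
So after all 3 constraints: D(X) = {2}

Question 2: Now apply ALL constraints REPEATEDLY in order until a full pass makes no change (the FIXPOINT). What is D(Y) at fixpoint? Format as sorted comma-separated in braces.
Answer: {}

Derivation:
pass 0 (initial): D(Y)={1,2,3,4}
pass 1: W {1,2,3,4,5}->{3}; X {2,3,4}->{2}
pass 2: W {3}->{}; X {2}->{}; Y {1,2,3,4}->{1,2,4}
pass 3: Y {1,2,4}->{}
pass 4: no change
Fixpoint after 4 passes: D(Y) = {}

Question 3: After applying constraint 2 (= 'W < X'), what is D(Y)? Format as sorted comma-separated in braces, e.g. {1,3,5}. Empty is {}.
Constraint 1 (Y != W) on D(Y)={1,2,3,4} D(W)={1,2,3,4,5}: no change
Constraint 2 (W < X) on D(W)={1,2,3,4,5} D(X)={2,3,4}: W {1,2,3,4,5}->{1,2,3}
So after constraint 2: D(Y) = {1,2,3,4}

Answer: {1,2,3,4}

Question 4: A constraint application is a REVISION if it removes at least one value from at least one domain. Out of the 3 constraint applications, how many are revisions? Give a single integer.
Constraint 1 (Y != W) on D(Y)={1,2,3,4} D(W)={1,2,3,4,5}: no change => not a revision
Constraint 2 (W < X) on D(W)={1,2,3,4,5} D(X)={2,3,4}: W {1,2,3,4,5}->{1,2,3} => REVISION
Constraint 3 (X < W) on D(X)={2,3,4} D(W)={1,2,3}: X {2,3,4}->{2}; W {1,2,3}->{3} => REVISION
Total revisions = 2

Answer: 2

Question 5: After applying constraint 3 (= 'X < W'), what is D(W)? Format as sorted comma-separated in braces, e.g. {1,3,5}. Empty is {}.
Answer: {3}

Derivation:
Constraint 1 (Y != W) on D(Y)={1,2,3,4} D(W)={1,2,3,4,5}: no change
Constraint 2 (W < X) on D(W)={1,2,3,4,5} D(X)={2,3,4}: W {1,2,3,4,5}->{1,2,3}
Constraint 3 (X < W) on D(X)={2,3,4} D(W)={1,2,3}: X {2,3,4}->{2}; W {1,2,3}->{3}
So after constraint 3: D(W) = {3}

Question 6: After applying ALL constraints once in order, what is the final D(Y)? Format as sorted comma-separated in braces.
Constraint 1 (Y != W) on D(Y)={1,2,3,4} D(W)={1,2,3,4,5}: no change
Constraint 2 (W < X) on D(W)={1,2,3,4,5} D(X)={2,3,4}: W {1,2,3,4,5}->{1,2,3}
Constraint 3 (X < W) on D(X)={2,3,4} D(W)={1,2,3}: X {2,3,4}->{2}; W {1,2,3}->{3}
So after all 3 constraints: D(Y) = {1,2,3,4}

Answer: {1,2,3,4}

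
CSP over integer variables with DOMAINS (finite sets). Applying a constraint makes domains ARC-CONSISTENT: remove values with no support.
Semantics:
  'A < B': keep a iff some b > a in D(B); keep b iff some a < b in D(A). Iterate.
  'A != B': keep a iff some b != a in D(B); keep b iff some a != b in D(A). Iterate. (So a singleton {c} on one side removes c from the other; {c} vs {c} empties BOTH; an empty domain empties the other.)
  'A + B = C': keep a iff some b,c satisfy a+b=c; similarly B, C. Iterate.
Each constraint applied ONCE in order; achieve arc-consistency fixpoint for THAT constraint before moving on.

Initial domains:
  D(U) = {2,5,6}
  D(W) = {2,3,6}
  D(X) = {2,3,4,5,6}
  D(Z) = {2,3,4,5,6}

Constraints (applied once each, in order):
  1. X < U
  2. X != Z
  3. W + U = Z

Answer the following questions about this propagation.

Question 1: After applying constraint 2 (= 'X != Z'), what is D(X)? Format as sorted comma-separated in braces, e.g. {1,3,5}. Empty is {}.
Constraint 1 (X < U) on D(X)={2,3,4,5,6} D(U)={2,5,6}: X {2,3,4,5,6}->{2,3,4,5}; U {2,5,6}->{5,6}
Constraint 2 (X != Z) on D(X)={2,3,4,5} D(Z)={2,3,4,5,6}: no change
So after constraint 2: D(X) = {2,3,4,5}

Answer: {2,3,4,5}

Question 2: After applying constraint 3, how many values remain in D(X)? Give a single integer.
Constraint 1 (X < U) on D(X)={2,3,4,5,6} D(U)={2,5,6}: X {2,3,4,5,6}->{2,3,4,5}; U {2,5,6}->{5,6}
Constraint 2 (X != Z) on D(X)={2,3,4,5} D(Z)={2,3,4,5,6}: no change
Constraint 3 (W + U = Z) on D(W)={2,3,6} D(U)={5,6} D(Z)={2,3,4,5,6}: W {2,3,6}->{}; U {5,6}->{}; Z {2,3,4,5,6}->{}
So after constraint 3: D(X)={2,3,4,5}, size = 4

Answer: 4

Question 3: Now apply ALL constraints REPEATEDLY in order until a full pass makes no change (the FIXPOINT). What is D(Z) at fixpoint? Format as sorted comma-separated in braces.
pass 0 (initial): D(Z)={2,3,4,5,6}
pass 1: U {2,5,6}->{}; W {2,3,6}->{}; X {2,3,4,5,6}->{2,3,4,5}; Z {2,3,4,5,6}->{}
pass 2: X {2,3,4,5}->{}
pass 3: no change
Fixpoint after 3 passes: D(Z) = {}

Answer: {}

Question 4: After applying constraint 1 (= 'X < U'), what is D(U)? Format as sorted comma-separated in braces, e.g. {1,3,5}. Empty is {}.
Answer: {5,6}

Derivation:
Constraint 1 (X < U) on D(X)={2,3,4,5,6} D(U)={2,5,6}: X {2,3,4,5,6}->{2,3,4,5}; U {2,5,6}->{5,6}
So after constraint 1: D(U) = {5,6}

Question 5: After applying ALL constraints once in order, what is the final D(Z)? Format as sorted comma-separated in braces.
Constraint 1 (X < U) on D(X)={2,3,4,5,6} D(U)={2,5,6}: X {2,3,4,5,6}->{2,3,4,5}; U {2,5,6}->{5,6}
Constraint 2 (X != Z) on D(X)={2,3,4,5} D(Z)={2,3,4,5,6}: no change
Constraint 3 (W + U = Z) on D(W)={2,3,6} D(U)={5,6} D(Z)={2,3,4,5,6}: W {2,3,6}->{}; U {5,6}->{}; Z {2,3,4,5,6}->{}
So after all 3 constraints: D(Z) = {}

Answer: {}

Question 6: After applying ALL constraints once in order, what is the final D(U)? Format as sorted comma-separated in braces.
Constraint 1 (X < U) on D(X)={2,3,4,5,6} D(U)={2,5,6}: X {2,3,4,5,6}->{2,3,4,5}; U {2,5,6}->{5,6}
Constraint 2 (X != Z) on D(X)={2,3,4,5} D(Z)={2,3,4,5,6}: no change
Constraint 3 (W + U = Z) on D(W)={2,3,6} D(U)={5,6} D(Z)={2,3,4,5,6}: W {2,3,6}->{}; U {5,6}->{}; Z {2,3,4,5,6}->{}
So after all 3 constraints: D(U) = {}

Answer: {}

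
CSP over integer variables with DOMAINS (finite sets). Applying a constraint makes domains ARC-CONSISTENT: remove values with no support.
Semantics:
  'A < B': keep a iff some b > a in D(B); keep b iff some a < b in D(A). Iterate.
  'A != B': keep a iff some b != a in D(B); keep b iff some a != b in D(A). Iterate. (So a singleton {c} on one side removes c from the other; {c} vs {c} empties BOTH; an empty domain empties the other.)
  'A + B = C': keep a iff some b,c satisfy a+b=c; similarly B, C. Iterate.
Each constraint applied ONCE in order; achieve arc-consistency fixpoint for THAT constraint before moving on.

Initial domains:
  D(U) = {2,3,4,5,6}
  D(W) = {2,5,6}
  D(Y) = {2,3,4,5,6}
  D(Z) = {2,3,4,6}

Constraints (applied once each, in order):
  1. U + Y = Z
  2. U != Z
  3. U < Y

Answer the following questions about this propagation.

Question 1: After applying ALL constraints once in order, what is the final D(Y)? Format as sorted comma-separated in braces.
Constraint 1 (U + Y = Z) on D(U)={2,3,4,5,6} D(Y)={2,3,4,5,6} D(Z)={2,3,4,6}: U {2,3,4,5,6}->{2,3,4}; Y {2,3,4,5,6}->{2,3,4}; Z {2,3,4,6}->{4,6}
Constraint 2 (U != Z) on D(U)={2,3,4} D(Z)={4,6}: no change
Constraint 3 (U < Y) on D(U)={2,3,4} D(Y)={2,3,4}: U {2,3,4}->{2,3}; Y {2,3,4}->{3,4}
So after all 3 constraints: D(Y) = {3,4}

Answer: {3,4}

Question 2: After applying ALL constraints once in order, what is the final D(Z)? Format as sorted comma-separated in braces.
Answer: {4,6}

Derivation:
Constraint 1 (U + Y = Z) on D(U)={2,3,4,5,6} D(Y)={2,3,4,5,6} D(Z)={2,3,4,6}: U {2,3,4,5,6}->{2,3,4}; Y {2,3,4,5,6}->{2,3,4}; Z {2,3,4,6}->{4,6}
Constraint 2 (U != Z) on D(U)={2,3,4} D(Z)={4,6}: no change
Constraint 3 (U < Y) on D(U)={2,3,4} D(Y)={2,3,4}: U {2,3,4}->{2,3}; Y {2,3,4}->{3,4}
So after all 3 constraints: D(Z) = {4,6}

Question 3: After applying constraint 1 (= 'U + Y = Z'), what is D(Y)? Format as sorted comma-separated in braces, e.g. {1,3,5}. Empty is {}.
Constraint 1 (U + Y = Z) on D(U)={2,3,4,5,6} D(Y)={2,3,4,5,6} D(Z)={2,3,4,6}: U {2,3,4,5,6}->{2,3,4}; Y {2,3,4,5,6}->{2,3,4}; Z {2,3,4,6}->{4,6}
So after constraint 1: D(Y) = {2,3,4}

Answer: {2,3,4}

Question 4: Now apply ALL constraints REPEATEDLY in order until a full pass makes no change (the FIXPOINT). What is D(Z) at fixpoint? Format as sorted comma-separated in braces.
pass 0 (initial): D(Z)={2,3,4,6}
pass 1: U {2,3,4,5,6}->{2,3}; Y {2,3,4,5,6}->{3,4}; Z {2,3,4,6}->{4,6}
pass 2: Z {4,6}->{6}
pass 3: no change
Fixpoint after 3 passes: D(Z) = {6}

Answer: {6}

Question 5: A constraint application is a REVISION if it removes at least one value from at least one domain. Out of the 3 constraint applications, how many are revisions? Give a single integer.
Constraint 1 (U + Y = Z) on D(U)={2,3,4,5,6} D(Y)={2,3,4,5,6} D(Z)={2,3,4,6}: U {2,3,4,5,6}->{2,3,4}; Y {2,3,4,5,6}->{2,3,4}; Z {2,3,4,6}->{4,6} => REVISION
Constraint 2 (U != Z) on D(U)={2,3,4} D(Z)={4,6}: no change => not a revision
Constraint 3 (U < Y) on D(U)={2,3,4} D(Y)={2,3,4}: U {2,3,4}->{2,3}; Y {2,3,4}->{3,4} => REVISION
Total revisions = 2

Answer: 2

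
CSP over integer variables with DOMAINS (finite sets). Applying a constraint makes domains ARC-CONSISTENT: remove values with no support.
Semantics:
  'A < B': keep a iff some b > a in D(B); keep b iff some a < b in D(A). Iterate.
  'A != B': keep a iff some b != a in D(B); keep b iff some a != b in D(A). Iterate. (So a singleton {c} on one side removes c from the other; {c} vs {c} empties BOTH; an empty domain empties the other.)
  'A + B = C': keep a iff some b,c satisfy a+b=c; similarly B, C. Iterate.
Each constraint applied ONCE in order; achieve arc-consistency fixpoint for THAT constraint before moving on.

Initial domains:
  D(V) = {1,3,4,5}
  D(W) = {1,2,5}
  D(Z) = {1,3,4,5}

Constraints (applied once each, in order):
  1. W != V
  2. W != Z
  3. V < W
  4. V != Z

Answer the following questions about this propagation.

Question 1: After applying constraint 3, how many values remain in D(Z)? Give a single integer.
Answer: 4

Derivation:
Constraint 1 (W != V) on D(W)={1,2,5} D(V)={1,3,4,5}: no change
Constraint 2 (W != Z) on D(W)={1,2,5} D(Z)={1,3,4,5}: no change
Constraint 3 (V < W) on D(V)={1,3,4,5} D(W)={1,2,5}: V {1,3,4,5}->{1,3,4}; W {1,2,5}->{2,5}
So after constraint 3: D(Z)={1,3,4,5}, size = 4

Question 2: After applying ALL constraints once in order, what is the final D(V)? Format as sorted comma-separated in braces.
Constraint 1 (W != V) on D(W)={1,2,5} D(V)={1,3,4,5}: no change
Constraint 2 (W != Z) on D(W)={1,2,5} D(Z)={1,3,4,5}: no change
Constraint 3 (V < W) on D(V)={1,3,4,5} D(W)={1,2,5}: V {1,3,4,5}->{1,3,4}; W {1,2,5}->{2,5}
Constraint 4 (V != Z) on D(V)={1,3,4} D(Z)={1,3,4,5}: no change
So after all 4 constraints: D(V) = {1,3,4}

Answer: {1,3,4}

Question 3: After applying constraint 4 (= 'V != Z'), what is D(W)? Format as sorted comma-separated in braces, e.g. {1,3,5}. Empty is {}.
Constraint 1 (W != V) on D(W)={1,2,5} D(V)={1,3,4,5}: no change
Constraint 2 (W != Z) on D(W)={1,2,5} D(Z)={1,3,4,5}: no change
Constraint 3 (V < W) on D(V)={1,3,4,5} D(W)={1,2,5}: V {1,3,4,5}->{1,3,4}; W {1,2,5}->{2,5}
Constraint 4 (V != Z) on D(V)={1,3,4} D(Z)={1,3,4,5}: no change
So after constraint 4: D(W) = {2,5}

Answer: {2,5}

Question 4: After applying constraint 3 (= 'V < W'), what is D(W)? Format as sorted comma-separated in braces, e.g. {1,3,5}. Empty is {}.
Constraint 1 (W != V) on D(W)={1,2,5} D(V)={1,3,4,5}: no change
Constraint 2 (W != Z) on D(W)={1,2,5} D(Z)={1,3,4,5}: no change
Constraint 3 (V < W) on D(V)={1,3,4,5} D(W)={1,2,5}: V {1,3,4,5}->{1,3,4}; W {1,2,5}->{2,5}
So after constraint 3: D(W) = {2,5}

Answer: {2,5}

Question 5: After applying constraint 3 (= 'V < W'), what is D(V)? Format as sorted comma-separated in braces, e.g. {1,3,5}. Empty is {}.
Answer: {1,3,4}

Derivation:
Constraint 1 (W != V) on D(W)={1,2,5} D(V)={1,3,4,5}: no change
Constraint 2 (W != Z) on D(W)={1,2,5} D(Z)={1,3,4,5}: no change
Constraint 3 (V < W) on D(V)={1,3,4,5} D(W)={1,2,5}: V {1,3,4,5}->{1,3,4}; W {1,2,5}->{2,5}
So after constraint 3: D(V) = {1,3,4}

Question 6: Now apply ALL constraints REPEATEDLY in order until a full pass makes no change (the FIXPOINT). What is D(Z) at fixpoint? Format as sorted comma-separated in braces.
pass 0 (initial): D(Z)={1,3,4,5}
pass 1: V {1,3,4,5}->{1,3,4}; W {1,2,5}->{2,5}
pass 2: no change
Fixpoint after 2 passes: D(Z) = {1,3,4,5}

Answer: {1,3,4,5}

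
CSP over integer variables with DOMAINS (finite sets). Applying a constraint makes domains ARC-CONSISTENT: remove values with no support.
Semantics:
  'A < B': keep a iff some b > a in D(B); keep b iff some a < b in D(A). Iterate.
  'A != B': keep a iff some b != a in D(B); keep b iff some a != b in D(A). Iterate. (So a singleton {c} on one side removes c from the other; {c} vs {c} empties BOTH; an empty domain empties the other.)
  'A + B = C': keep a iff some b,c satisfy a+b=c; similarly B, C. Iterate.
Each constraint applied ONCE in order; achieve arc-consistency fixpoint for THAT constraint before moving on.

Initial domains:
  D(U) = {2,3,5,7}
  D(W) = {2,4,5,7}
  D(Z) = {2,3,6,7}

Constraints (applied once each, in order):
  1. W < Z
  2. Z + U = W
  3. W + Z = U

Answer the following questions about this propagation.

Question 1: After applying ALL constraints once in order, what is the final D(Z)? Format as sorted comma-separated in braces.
Answer: {}

Derivation:
Constraint 1 (W < Z) on D(W)={2,4,5,7} D(Z)={2,3,6,7}: W {2,4,5,7}->{2,4,5}; Z {2,3,6,7}->{3,6,7}
Constraint 2 (Z + U = W) on D(Z)={3,6,7} D(U)={2,3,5,7} D(W)={2,4,5}: Z {3,6,7}->{3}; U {2,3,5,7}->{2}; W {2,4,5}->{5}
Constraint 3 (W + Z = U) on D(W)={5} D(Z)={3} D(U)={2}: W {5}->{}; Z {3}->{}; U {2}->{}
So after all 3 constraints: D(Z) = {}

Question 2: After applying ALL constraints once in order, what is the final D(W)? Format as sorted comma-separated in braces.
Constraint 1 (W < Z) on D(W)={2,4,5,7} D(Z)={2,3,6,7}: W {2,4,5,7}->{2,4,5}; Z {2,3,6,7}->{3,6,7}
Constraint 2 (Z + U = W) on D(Z)={3,6,7} D(U)={2,3,5,7} D(W)={2,4,5}: Z {3,6,7}->{3}; U {2,3,5,7}->{2}; W {2,4,5}->{5}
Constraint 3 (W + Z = U) on D(W)={5} D(Z)={3} D(U)={2}: W {5}->{}; Z {3}->{}; U {2}->{}
So after all 3 constraints: D(W) = {}

Answer: {}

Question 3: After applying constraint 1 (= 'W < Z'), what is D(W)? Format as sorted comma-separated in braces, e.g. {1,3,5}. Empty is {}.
Answer: {2,4,5}

Derivation:
Constraint 1 (W < Z) on D(W)={2,4,5,7} D(Z)={2,3,6,7}: W {2,4,5,7}->{2,4,5}; Z {2,3,6,7}->{3,6,7}
So after constraint 1: D(W) = {2,4,5}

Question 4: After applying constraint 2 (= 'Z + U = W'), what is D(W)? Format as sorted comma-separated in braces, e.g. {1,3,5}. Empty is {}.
Answer: {5}

Derivation:
Constraint 1 (W < Z) on D(W)={2,4,5,7} D(Z)={2,3,6,7}: W {2,4,5,7}->{2,4,5}; Z {2,3,6,7}->{3,6,7}
Constraint 2 (Z + U = W) on D(Z)={3,6,7} D(U)={2,3,5,7} D(W)={2,4,5}: Z {3,6,7}->{3}; U {2,3,5,7}->{2}; W {2,4,5}->{5}
So after constraint 2: D(W) = {5}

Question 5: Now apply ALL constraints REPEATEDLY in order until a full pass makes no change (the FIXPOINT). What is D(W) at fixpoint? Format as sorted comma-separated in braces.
pass 0 (initial): D(W)={2,4,5,7}
pass 1: U {2,3,5,7}->{}; W {2,4,5,7}->{}; Z {2,3,6,7}->{}
pass 2: no change
Fixpoint after 2 passes: D(W) = {}

Answer: {}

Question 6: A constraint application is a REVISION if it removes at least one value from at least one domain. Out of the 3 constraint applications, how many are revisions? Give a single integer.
Answer: 3

Derivation:
Constraint 1 (W < Z) on D(W)={2,4,5,7} D(Z)={2,3,6,7}: W {2,4,5,7}->{2,4,5}; Z {2,3,6,7}->{3,6,7} => REVISION
Constraint 2 (Z + U = W) on D(Z)={3,6,7} D(U)={2,3,5,7} D(W)={2,4,5}: Z {3,6,7}->{3}; U {2,3,5,7}->{2}; W {2,4,5}->{5} => REVISION
Constraint 3 (W + Z = U) on D(W)={5} D(Z)={3} D(U)={2}: W {5}->{}; Z {3}->{}; U {2}->{} => REVISION
Total revisions = 3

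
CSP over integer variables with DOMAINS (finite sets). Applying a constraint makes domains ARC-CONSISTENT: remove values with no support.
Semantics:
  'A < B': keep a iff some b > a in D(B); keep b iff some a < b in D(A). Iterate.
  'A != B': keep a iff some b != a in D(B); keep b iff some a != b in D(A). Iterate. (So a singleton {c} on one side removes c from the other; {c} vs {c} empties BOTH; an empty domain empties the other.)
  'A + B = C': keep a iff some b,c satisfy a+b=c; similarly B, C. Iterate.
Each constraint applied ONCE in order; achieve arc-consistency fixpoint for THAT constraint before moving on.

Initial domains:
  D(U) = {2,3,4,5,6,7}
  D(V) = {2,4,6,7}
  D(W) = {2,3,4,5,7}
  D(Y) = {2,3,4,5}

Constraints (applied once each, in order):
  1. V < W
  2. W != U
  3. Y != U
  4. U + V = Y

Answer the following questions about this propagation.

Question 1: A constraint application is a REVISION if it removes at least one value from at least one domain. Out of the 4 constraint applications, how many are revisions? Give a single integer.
Constraint 1 (V < W) on D(V)={2,4,6,7} D(W)={2,3,4,5,7}: V {2,4,6,7}->{2,4,6}; W {2,3,4,5,7}->{3,4,5,7} => REVISION
Constraint 2 (W != U) on D(W)={3,4,5,7} D(U)={2,3,4,5,6,7}: no change => not a revision
Constraint 3 (Y != U) on D(Y)={2,3,4,5} D(U)={2,3,4,5,6,7}: no change => not a revision
Constraint 4 (U + V = Y) on D(U)={2,3,4,5,6,7} D(V)={2,4,6} D(Y)={2,3,4,5}: U {2,3,4,5,6,7}->{2,3}; V {2,4,6}->{2}; Y {2,3,4,5}->{4,5} => REVISION
Total revisions = 2

Answer: 2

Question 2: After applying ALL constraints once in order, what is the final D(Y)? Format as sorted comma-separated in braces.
Answer: {4,5}

Derivation:
Constraint 1 (V < W) on D(V)={2,4,6,7} D(W)={2,3,4,5,7}: V {2,4,6,7}->{2,4,6}; W {2,3,4,5,7}->{3,4,5,7}
Constraint 2 (W != U) on D(W)={3,4,5,7} D(U)={2,3,4,5,6,7}: no change
Constraint 3 (Y != U) on D(Y)={2,3,4,5} D(U)={2,3,4,5,6,7}: no change
Constraint 4 (U + V = Y) on D(U)={2,3,4,5,6,7} D(V)={2,4,6} D(Y)={2,3,4,5}: U {2,3,4,5,6,7}->{2,3}; V {2,4,6}->{2}; Y {2,3,4,5}->{4,5}
So after all 4 constraints: D(Y) = {4,5}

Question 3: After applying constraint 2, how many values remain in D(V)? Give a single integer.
Constraint 1 (V < W) on D(V)={2,4,6,7} D(W)={2,3,4,5,7}: V {2,4,6,7}->{2,4,6}; W {2,3,4,5,7}->{3,4,5,7}
Constraint 2 (W != U) on D(W)={3,4,5,7} D(U)={2,3,4,5,6,7}: no change
So after constraint 2: D(V)={2,4,6}, size = 3

Answer: 3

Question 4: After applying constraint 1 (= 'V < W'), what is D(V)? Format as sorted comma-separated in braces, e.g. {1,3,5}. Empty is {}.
Answer: {2,4,6}

Derivation:
Constraint 1 (V < W) on D(V)={2,4,6,7} D(W)={2,3,4,5,7}: V {2,4,6,7}->{2,4,6}; W {2,3,4,5,7}->{3,4,5,7}
So after constraint 1: D(V) = {2,4,6}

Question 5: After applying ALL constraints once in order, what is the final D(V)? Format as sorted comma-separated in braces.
Constraint 1 (V < W) on D(V)={2,4,6,7} D(W)={2,3,4,5,7}: V {2,4,6,7}->{2,4,6}; W {2,3,4,5,7}->{3,4,5,7}
Constraint 2 (W != U) on D(W)={3,4,5,7} D(U)={2,3,4,5,6,7}: no change
Constraint 3 (Y != U) on D(Y)={2,3,4,5} D(U)={2,3,4,5,6,7}: no change
Constraint 4 (U + V = Y) on D(U)={2,3,4,5,6,7} D(V)={2,4,6} D(Y)={2,3,4,5}: U {2,3,4,5,6,7}->{2,3}; V {2,4,6}->{2}; Y {2,3,4,5}->{4,5}
So after all 4 constraints: D(V) = {2}

Answer: {2}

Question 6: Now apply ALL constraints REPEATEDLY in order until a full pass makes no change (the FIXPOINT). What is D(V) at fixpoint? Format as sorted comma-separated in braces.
Answer: {2}

Derivation:
pass 0 (initial): D(V)={2,4,6,7}
pass 1: U {2,3,4,5,6,7}->{2,3}; V {2,4,6,7}->{2}; W {2,3,4,5,7}->{3,4,5,7}; Y {2,3,4,5}->{4,5}
pass 2: no change
Fixpoint after 2 passes: D(V) = {2}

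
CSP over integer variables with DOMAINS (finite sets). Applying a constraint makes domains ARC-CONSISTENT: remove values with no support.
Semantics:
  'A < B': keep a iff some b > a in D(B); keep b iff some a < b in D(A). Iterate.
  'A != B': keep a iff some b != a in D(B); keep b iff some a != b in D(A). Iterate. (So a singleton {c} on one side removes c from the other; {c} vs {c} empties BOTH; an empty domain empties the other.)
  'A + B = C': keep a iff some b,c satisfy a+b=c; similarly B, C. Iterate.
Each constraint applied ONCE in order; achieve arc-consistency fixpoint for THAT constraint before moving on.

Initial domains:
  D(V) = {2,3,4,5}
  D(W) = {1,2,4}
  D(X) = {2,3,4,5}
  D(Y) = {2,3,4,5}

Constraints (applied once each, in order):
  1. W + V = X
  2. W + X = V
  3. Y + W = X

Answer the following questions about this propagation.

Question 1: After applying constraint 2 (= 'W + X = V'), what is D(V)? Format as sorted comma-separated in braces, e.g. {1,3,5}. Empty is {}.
Answer: {4}

Derivation:
Constraint 1 (W + V = X) on D(W)={1,2,4} D(V)={2,3,4,5} D(X)={2,3,4,5}: W {1,2,4}->{1,2}; V {2,3,4,5}->{2,3,4}; X {2,3,4,5}->{3,4,5}
Constraint 2 (W + X = V) on D(W)={1,2} D(X)={3,4,5} D(V)={2,3,4}: W {1,2}->{1}; X {3,4,5}->{3}; V {2,3,4}->{4}
So after constraint 2: D(V) = {4}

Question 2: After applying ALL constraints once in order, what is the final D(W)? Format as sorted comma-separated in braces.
Answer: {1}

Derivation:
Constraint 1 (W + V = X) on D(W)={1,2,4} D(V)={2,3,4,5} D(X)={2,3,4,5}: W {1,2,4}->{1,2}; V {2,3,4,5}->{2,3,4}; X {2,3,4,5}->{3,4,5}
Constraint 2 (W + X = V) on D(W)={1,2} D(X)={3,4,5} D(V)={2,3,4}: W {1,2}->{1}; X {3,4,5}->{3}; V {2,3,4}->{4}
Constraint 3 (Y + W = X) on D(Y)={2,3,4,5} D(W)={1} D(X)={3}: Y {2,3,4,5}->{2}
So after all 3 constraints: D(W) = {1}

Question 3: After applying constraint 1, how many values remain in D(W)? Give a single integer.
Answer: 2

Derivation:
Constraint 1 (W + V = X) on D(W)={1,2,4} D(V)={2,3,4,5} D(X)={2,3,4,5}: W {1,2,4}->{1,2}; V {2,3,4,5}->{2,3,4}; X {2,3,4,5}->{3,4,5}
So after constraint 1: D(W)={1,2}, size = 2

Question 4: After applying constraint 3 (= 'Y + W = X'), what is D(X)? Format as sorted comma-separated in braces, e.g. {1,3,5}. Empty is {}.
Constraint 1 (W + V = X) on D(W)={1,2,4} D(V)={2,3,4,5} D(X)={2,3,4,5}: W {1,2,4}->{1,2}; V {2,3,4,5}->{2,3,4}; X {2,3,4,5}->{3,4,5}
Constraint 2 (W + X = V) on D(W)={1,2} D(X)={3,4,5} D(V)={2,3,4}: W {1,2}->{1}; X {3,4,5}->{3}; V {2,3,4}->{4}
Constraint 3 (Y + W = X) on D(Y)={2,3,4,5} D(W)={1} D(X)={3}: Y {2,3,4,5}->{2}
So after constraint 3: D(X) = {3}

Answer: {3}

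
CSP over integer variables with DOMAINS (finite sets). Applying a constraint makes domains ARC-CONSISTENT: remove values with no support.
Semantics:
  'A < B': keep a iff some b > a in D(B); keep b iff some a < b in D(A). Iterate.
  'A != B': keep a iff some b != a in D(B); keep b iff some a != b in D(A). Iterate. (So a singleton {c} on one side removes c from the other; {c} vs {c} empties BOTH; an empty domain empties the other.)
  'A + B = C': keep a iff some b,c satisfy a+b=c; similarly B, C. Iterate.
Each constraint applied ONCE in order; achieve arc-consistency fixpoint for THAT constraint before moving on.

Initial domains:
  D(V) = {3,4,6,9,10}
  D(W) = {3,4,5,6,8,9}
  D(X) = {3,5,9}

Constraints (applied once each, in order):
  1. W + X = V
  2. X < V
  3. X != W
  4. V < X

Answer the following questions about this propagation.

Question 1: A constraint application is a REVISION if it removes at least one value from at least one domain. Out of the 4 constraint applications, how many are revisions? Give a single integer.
Answer: 2

Derivation:
Constraint 1 (W + X = V) on D(W)={3,4,5,6,8,9} D(X)={3,5,9} D(V)={3,4,6,9,10}: W {3,4,5,6,8,9}->{3,4,5,6}; X {3,5,9}->{3,5}; V {3,4,6,9,10}->{6,9,10} => REVISION
Constraint 2 (X < V) on D(X)={3,5} D(V)={6,9,10}: no change => not a revision
Constraint 3 (X != W) on D(X)={3,5} D(W)={3,4,5,6}: no change => not a revision
Constraint 4 (V < X) on D(V)={6,9,10} D(X)={3,5}: V {6,9,10}->{}; X {3,5}->{} => REVISION
Total revisions = 2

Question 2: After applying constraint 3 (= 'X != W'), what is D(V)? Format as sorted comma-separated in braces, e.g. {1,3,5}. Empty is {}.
Answer: {6,9,10}

Derivation:
Constraint 1 (W + X = V) on D(W)={3,4,5,6,8,9} D(X)={3,5,9} D(V)={3,4,6,9,10}: W {3,4,5,6,8,9}->{3,4,5,6}; X {3,5,9}->{3,5}; V {3,4,6,9,10}->{6,9,10}
Constraint 2 (X < V) on D(X)={3,5} D(V)={6,9,10}: no change
Constraint 3 (X != W) on D(X)={3,5} D(W)={3,4,5,6}: no change
So after constraint 3: D(V) = {6,9,10}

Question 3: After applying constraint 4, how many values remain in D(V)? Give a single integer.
Constraint 1 (W + X = V) on D(W)={3,4,5,6,8,9} D(X)={3,5,9} D(V)={3,4,6,9,10}: W {3,4,5,6,8,9}->{3,4,5,6}; X {3,5,9}->{3,5}; V {3,4,6,9,10}->{6,9,10}
Constraint 2 (X < V) on D(X)={3,5} D(V)={6,9,10}: no change
Constraint 3 (X != W) on D(X)={3,5} D(W)={3,4,5,6}: no change
Constraint 4 (V < X) on D(V)={6,9,10} D(X)={3,5}: V {6,9,10}->{}; X {3,5}->{}
So after constraint 4: D(V)={}, size = 0

Answer: 0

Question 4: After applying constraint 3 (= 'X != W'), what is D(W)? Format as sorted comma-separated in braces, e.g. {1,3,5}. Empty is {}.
Constraint 1 (W + X = V) on D(W)={3,4,5,6,8,9} D(X)={3,5,9} D(V)={3,4,6,9,10}: W {3,4,5,6,8,9}->{3,4,5,6}; X {3,5,9}->{3,5}; V {3,4,6,9,10}->{6,9,10}
Constraint 2 (X < V) on D(X)={3,5} D(V)={6,9,10}: no change
Constraint 3 (X != W) on D(X)={3,5} D(W)={3,4,5,6}: no change
So after constraint 3: D(W) = {3,4,5,6}

Answer: {3,4,5,6}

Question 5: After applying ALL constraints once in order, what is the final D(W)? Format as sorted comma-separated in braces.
Constraint 1 (W + X = V) on D(W)={3,4,5,6,8,9} D(X)={3,5,9} D(V)={3,4,6,9,10}: W {3,4,5,6,8,9}->{3,4,5,6}; X {3,5,9}->{3,5}; V {3,4,6,9,10}->{6,9,10}
Constraint 2 (X < V) on D(X)={3,5} D(V)={6,9,10}: no change
Constraint 3 (X != W) on D(X)={3,5} D(W)={3,4,5,6}: no change
Constraint 4 (V < X) on D(V)={6,9,10} D(X)={3,5}: V {6,9,10}->{}; X {3,5}->{}
So after all 4 constraints: D(W) = {3,4,5,6}

Answer: {3,4,5,6}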